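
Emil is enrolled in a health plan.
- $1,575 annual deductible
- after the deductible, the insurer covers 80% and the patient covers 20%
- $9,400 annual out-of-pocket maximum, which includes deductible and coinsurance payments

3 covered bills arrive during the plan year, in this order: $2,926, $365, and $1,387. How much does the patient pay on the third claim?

Claim 1 ($2,926): deductible takes $1,575, $1,351 remains; coinsurance $1,351 × 20% = $270.20. Cost to patient: $1,845.20. OOP to date $1,845.20.
Claim 2 ($365): deductible already satisfied, so patient's share is 20% × $365 = $73. Patient pays $73; OOP now $1,918.20.
Claim 3 ($1,387): 20% coinsurance on $1,387 = $277.40. Patient owes $277.40 (running OOP $2,195.60).

$277.40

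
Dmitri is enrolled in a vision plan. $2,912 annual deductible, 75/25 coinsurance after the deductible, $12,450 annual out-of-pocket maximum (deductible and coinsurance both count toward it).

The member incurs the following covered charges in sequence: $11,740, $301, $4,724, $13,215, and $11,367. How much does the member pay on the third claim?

$1,181

Bill 1, $11,740: $2,912 finishes the deductible; $8,828 goes to coinsurance; member's 25% is $2,207. Member pays $5,119; OOP now $5,119.
Bill 2, $301: deductible already satisfied, so member's share is 25% × $301 = $75.25. Member pays $75.25; OOP now $5,194.25.
Bill 3, $4,724: 25% coinsurance on $4,724 = $1,181. Cost to member: $1,181. OOP to date $6,375.25.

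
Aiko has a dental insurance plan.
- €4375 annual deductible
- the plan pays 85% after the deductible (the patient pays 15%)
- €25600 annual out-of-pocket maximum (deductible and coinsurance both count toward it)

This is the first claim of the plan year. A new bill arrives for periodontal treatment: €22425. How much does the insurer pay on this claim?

€15342.50

Deductible not yet touched, so the first €4375 of the bill goes to the deductible.
After the €4375 deductible portion, €22425 − €4375 = €18050 is subject to coinsurance.
Coinsurance: €18050 × 15% = €2707.50.
Patient responsibility before any cap: €4375 + €2707.50 = €7082.50.
Total out-of-pocket so far would be €0 + €7082.50 = €7082.50, below the €25600 cap — no reduction.
The plan picks up €22425 − €7082.50 = €15342.50.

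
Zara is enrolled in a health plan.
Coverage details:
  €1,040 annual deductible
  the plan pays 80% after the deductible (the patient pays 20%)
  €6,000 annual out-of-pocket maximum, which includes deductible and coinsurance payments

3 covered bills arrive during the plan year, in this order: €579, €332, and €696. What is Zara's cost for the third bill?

€242.40

#1 (€579): all of it applies to the deductible. Patient owes €579 (running OOP €579).
#2 (€332): entire amount goes to the deductible. Cost to patient: €332. OOP to date €911.
#3 (€696): €129 finishes the deductible; €567 goes to coinsurance; patient's 20% is €113.40. Patient pays €242.40; OOP now €1,153.40.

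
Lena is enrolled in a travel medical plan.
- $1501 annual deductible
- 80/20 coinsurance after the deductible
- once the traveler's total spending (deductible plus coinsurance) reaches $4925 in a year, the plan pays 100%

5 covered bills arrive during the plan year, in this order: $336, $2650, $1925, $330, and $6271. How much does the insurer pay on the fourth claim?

$264

Claim 1 — $336: entire amount goes to the deductible. Cost to traveler: $336. OOP to date $336. Plan pays $336 − $336 = $0.
Claim 2 — $2650: $1165 finishes the deductible; $1485 goes to coinsurance; coinsurance $1485 × 20% = $297. Traveler pays $1462; OOP now $1798. Plan pays $2650 − $1462 = $1188.
Claim 3 — $1925: deductible already satisfied, so traveler's share is 20% × $1925 = $385. Cost to traveler: $385. OOP to date $2183. Plan pays $1925 − $385 = $1540.
Claim 4 — $330: deductible met; 20% of $330 = $66. Traveler pays $66; OOP now $2249. Insurer: $330 − $66 = $264.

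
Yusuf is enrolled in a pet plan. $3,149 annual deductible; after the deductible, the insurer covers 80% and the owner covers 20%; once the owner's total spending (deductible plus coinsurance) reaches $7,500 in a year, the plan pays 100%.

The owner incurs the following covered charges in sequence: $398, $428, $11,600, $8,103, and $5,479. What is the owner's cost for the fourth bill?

$1,620.60

Claim 1 ($398): entire amount goes to the deductible. Owner pays $398; OOP now $398.
Claim 2 ($428): all of it applies to the deductible. Owner pays $428; OOP now $826.
Claim 3 ($11,600): $2,323 to deductible, leaving $9,277; owner's 20% is $1,855.40. Owner pays $4,178.40; OOP now $5,004.40.
Claim 4 ($8,103): deductible already satisfied, so owner's share is 20% × $8,103 = $1,620.60. Cost to owner: $1,620.60. OOP to date $6,625.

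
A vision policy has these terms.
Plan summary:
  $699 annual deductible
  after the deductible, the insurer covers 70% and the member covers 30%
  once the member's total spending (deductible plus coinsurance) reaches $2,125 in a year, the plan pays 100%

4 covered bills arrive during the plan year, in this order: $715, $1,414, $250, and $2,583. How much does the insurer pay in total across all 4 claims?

Claim 1 — $715: $699 finishes the deductible; $16 goes to coinsurance; coinsurance $16 × 30% = $4.80. Member owes $703.80 (running OOP $703.80). Plan pays $715 − $703.80 = $11.20.
Claim 2 — $1,414: 30% coinsurance on $1,414 = $424.20. Member pays $424.20; OOP now $1,128. Insurer: $1,414 − $424.20 = $989.80.
Claim 3 — $250: 30% coinsurance on $250 = $75. Member owes $75 (running OOP $1,203). Insurer: $250 − $75 = $175.
Claim 4 — $2,583: deductible already satisfied, so member's share is 30% × $2,583 = $774.90. Member owes $774.90 (running OOP $1,977.90). Plan pays $2,583 − $774.90 = $1,808.10.
Insurer total: $11.20 + $989.80 + $175 + $1,808.10 = $2,984.10.

$2,984.10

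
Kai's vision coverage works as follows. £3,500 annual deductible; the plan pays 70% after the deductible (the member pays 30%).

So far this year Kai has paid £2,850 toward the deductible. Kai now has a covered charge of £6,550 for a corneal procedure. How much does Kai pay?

Remaining deductible: £3,500 − £2,850 = £650.
The remaining £5,900 (= £6,550 − £650) moves to coinsurance.
Coinsurance: £5,900 × 30% = £1,770.
So the member owes £650 + £1,770 = £2,420.

£2,420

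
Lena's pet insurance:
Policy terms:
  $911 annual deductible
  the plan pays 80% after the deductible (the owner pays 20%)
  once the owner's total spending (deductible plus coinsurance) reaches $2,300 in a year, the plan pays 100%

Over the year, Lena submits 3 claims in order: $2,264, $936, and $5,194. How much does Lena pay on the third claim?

#1 ($2,264): $911 to deductible, leaving $1,353; 20% of $1,353 = $270.60. Cost to owner: $1,181.60. OOP to date $1,181.60.
#2 ($936): deductible already satisfied, so owner's share is 20% × $936 = $187.20. Owner owes $187.20 (running OOP $1,368.80).
#3 ($5,194): deductible already satisfied, so owner's share is 20% × $5,194 = $1,038.80. Adding that to $1,368.80 gives $2,407.60, past the $2,300 cap; owner pays only $2,300 − $1,368.80 = $931.20.

$931.20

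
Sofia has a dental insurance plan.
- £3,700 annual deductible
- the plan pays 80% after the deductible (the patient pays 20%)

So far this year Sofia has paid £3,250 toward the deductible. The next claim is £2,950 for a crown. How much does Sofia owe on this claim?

£950

Deductible still to meet: £3,700 − £3,250 = £450.
The remaining £2,500 (= £2,950 − £450) moves to coinsurance.
20% of £2,500 = £500 falls to the patient.
Patient responsibility: £450 + £500 = £950.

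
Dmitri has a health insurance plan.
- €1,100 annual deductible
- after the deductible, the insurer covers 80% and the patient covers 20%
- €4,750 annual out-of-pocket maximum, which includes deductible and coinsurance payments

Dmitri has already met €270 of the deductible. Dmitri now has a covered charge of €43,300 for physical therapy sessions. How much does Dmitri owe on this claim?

Remaining deductible: €1,100 − €270 = €830.
The remaining €42,470 (= €43,300 − €830) moves to coinsurance.
20% of €42,470 = €8,494 falls to the patient.
So the patient owes €830 + €8,494 = €9,324 before any cap.
Adding €9,324 to the €270 already spent would give €9,594, which exceeds the €4,750 cap; the patient pays just €4,750 − €270 = €4,480.

€4,480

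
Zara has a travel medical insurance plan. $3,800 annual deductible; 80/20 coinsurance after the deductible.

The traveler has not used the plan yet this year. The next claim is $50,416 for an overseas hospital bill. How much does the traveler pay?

$13,123.20

The full $3,800 deductible is still open; $3,800 of this bill applies to it.
That leaves $50,416 − $3,800 = $46,616 for coinsurance.
20% of $46,616 = $9,323.20 falls to the traveler.
That puts the traveler's cost at $3,800 + $9,323.20 = $13,123.20.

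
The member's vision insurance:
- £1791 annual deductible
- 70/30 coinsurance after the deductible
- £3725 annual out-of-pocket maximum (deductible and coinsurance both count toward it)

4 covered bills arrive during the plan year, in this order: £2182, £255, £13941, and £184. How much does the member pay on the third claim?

£1740.20

Bill 1, £2182: deductible takes £1791, £391 remains; coinsurance £391 × 30% = £117.30. Member pays £1908.30; OOP now £1908.30.
Bill 2, £255: deductible already satisfied, so member's share is 30% × £255 = £76.50. Member owes £76.50 (running OOP £1984.80).
Bill 3, £13941: deductible met; 30% of £13941 = £4182.30. That would push OOP to £6167.10, over the £3725 cap, so member pays £3725 − £1984.80 = £1740.20.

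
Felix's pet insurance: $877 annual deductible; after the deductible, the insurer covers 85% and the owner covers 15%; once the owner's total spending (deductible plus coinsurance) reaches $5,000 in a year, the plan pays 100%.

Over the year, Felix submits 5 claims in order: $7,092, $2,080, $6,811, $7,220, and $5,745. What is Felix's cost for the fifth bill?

$774.10

#1 ($7,092): deductible takes $877, $6,215 remains; coinsurance $6,215 × 15% = $932.25. Owner pays $1,809.25; OOP now $1,809.25.
#2 ($2,080): 15% coinsurance on $2,080 = $312. Cost to owner: $312. OOP to date $2,121.25.
#3 ($6,811): deductible met; 15% of $6,811 = $1,021.65. Cost to owner: $1,021.65. OOP to date $3,142.90.
#4 ($7,220): 15% coinsurance on $7,220 = $1,083. Cost to owner: $1,083. OOP to date $4,225.90.
#5 ($5,745): deductible met; 15% of $5,745 = $861.75. OOP would hit $5,087.65 > $5,000, so the cap limits the owner to $5,000 − $4,225.90 = $774.10.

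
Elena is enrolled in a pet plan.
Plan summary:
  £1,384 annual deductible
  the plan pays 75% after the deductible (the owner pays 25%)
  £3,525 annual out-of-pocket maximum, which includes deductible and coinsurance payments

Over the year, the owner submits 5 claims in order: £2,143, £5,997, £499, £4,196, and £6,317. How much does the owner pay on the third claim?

#1 (£2,143): deductible takes £1,384, £759 remains; coinsurance £759 × 25% = £189.75. Cost to owner: £1,573.75. OOP to date £1,573.75.
#2 (£5,997): deductible already satisfied, so owner's share is 25% × £5,997 = £1,499.25. Owner owes £1,499.25 (running OOP £3,073).
#3 (£499): deductible already satisfied, so owner's share is 25% × £499 = £124.75. Owner pays £124.75; OOP now £3,197.75.

£124.75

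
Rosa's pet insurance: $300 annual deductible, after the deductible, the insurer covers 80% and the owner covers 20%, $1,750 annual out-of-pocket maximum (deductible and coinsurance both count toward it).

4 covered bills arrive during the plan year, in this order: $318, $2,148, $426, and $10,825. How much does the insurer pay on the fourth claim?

$9,893.40

Claim 1 ($318): $300 finishes the deductible; $18 goes to coinsurance; coinsurance $18 × 20% = $3.60. Owner owes $303.60 (running OOP $303.60). Plan pays $318 − $303.60 = $14.40.
Claim 2 ($2,148): deductible met; 20% of $2,148 = $429.60. Cost to owner: $429.60. OOP to date $733.20. Insurer: $2,148 − $429.60 = $1,718.40.
Claim 3 ($426): deductible met; 20% of $426 = $85.20. Owner owes $85.20 (running OOP $818.40). Insurer: $426 − $85.20 = $340.80.
Claim 4 ($10,825): deductible already satisfied, so owner's share is 20% × $10,825 = $2,165. That would push OOP to $2,983.40, over the $1,750 cap, so owner pays $1,750 − $818.40 = $931.60. Insurer: $10,825 − $931.60 = $9,893.40.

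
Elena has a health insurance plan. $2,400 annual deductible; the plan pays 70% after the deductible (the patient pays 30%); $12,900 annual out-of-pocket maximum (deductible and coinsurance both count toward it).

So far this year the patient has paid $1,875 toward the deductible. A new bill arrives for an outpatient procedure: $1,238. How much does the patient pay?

$738.90

Deductible still to meet: $2,400 − $1,875 = $525.
After the $525 deductible portion, $1,238 − $525 = $713 is subject to coinsurance.
30% of $713 = $213.90 falls to the patient.
So the patient owes $525 + $213.90 = $738.90 before any cap.
Cumulative spending $1,875 + $738.90 = $2,613.90 stays under the $12,900 maximum.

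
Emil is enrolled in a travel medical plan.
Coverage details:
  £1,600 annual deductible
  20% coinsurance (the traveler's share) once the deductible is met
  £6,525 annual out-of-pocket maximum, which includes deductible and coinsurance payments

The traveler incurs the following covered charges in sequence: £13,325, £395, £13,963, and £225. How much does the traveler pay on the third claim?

£2,501

Bill 1, £13,325: £1,600 to deductible, leaving £11,725; 20% of £11,725 = £2,345. Traveler pays £3,945; OOP now £3,945.
Bill 2, £395: deductible met; 20% of £395 = £79. Cost to traveler: £79. OOP to date £4,024.
Bill 3, £13,963: 20% coinsurance on £13,963 = £2,792.60. OOP would hit £6,816.60 > £6,525, so the cap limits the traveler to £6,525 − £4,024 = £2,501.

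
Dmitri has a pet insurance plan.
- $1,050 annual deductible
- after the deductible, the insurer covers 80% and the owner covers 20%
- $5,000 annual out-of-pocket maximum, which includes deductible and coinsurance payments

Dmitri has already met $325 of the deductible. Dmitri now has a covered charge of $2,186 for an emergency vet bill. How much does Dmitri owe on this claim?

Deductible still to meet: $1,050 − $325 = $725.
The remaining $1,461 (= $2,186 − $725) moves to coinsurance.
Owner's 20% share of $1,461 is $292.20.
So the owner owes $725 + $292.20 = $1,017.20 before any cap.
Cumulative spending $325 + $1,017.20 = $1,342.20 stays under the $5,000 maximum.

$1,017.20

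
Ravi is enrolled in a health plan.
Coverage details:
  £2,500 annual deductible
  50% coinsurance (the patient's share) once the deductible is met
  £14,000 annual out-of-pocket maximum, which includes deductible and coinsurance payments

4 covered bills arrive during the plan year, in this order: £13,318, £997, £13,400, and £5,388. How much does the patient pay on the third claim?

£5,592.50

Claim 1 (£13,318): deductible takes £2,500, £10,818 remains; patient's 50% is £5,409. Cost to patient: £7,909. OOP to date £7,909.
Claim 2 (£997): deductible already satisfied, so patient's share is 50% × £997 = £498.50. Cost to patient: £498.50. OOP to date £8,407.50.
Claim 3 (£13,400): deductible met; 50% of £13,400 = £6,700. Adding that to £8,407.50 gives £15,107.50, past the £14,000 cap; patient pays only £14,000 − £8,407.50 = £5,592.50.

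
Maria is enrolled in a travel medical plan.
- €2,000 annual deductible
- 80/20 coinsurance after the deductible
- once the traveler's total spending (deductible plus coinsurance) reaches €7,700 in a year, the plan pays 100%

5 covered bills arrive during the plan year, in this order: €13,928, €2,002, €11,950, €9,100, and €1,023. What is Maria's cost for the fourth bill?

Bill 1, €13,928: €2,000 to deductible, leaving €11,928; traveler's 20% is €2,385.60. Cost to traveler: €4,385.60. OOP to date €4,385.60.
Bill 2, €2,002: deductible already satisfied, so traveler's share is 20% × €2,002 = €400.40. Traveler owes €400.40 (running OOP €4,786).
Bill 3, €11,950: deductible met; 20% of €11,950 = €2,390. Traveler owes €2,390 (running OOP €7,176).
Bill 4, €9,100: deductible already satisfied, so traveler's share is 20% × €9,100 = €1,820. OOP would hit €8,996 > €7,700, so the cap limits the traveler to €7,700 − €7,176 = €524.

€524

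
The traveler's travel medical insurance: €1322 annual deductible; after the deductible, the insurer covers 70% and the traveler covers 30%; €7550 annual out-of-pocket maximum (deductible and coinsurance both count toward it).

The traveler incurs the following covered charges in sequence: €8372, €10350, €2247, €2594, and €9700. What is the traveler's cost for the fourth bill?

€333.90

Bill 1, €8372: €1322 to deductible, leaving €7050; traveler's 30% is €2115. Cost to traveler: €3437. OOP to date €3437.
Bill 2, €10350: 30% coinsurance on €10350 = €3105. Traveler pays €3105; OOP now €6542.
Bill 3, €2247: 30% coinsurance on €2247 = €674.10. Cost to traveler: €674.10. OOP to date €7216.10.
Bill 4, €2594: deductible already satisfied, so traveler's share is 30% × €2594 = €778.20. Adding that to €7216.10 gives €7994.30, past the €7550 cap; traveler pays only €7550 − €7216.10 = €333.90.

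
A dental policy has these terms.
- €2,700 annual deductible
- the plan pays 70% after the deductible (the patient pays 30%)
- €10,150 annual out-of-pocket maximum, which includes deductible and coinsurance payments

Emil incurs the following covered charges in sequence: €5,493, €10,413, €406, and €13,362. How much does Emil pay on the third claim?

Bill 1, €5,493: deductible takes €2,700, €2,793 remains; patient's 30% is €837.90. Patient owes €3,537.90 (running OOP €3,537.90).
Bill 2, €10,413: 30% coinsurance on €10,413 = €3,123.90. Cost to patient: €3,123.90. OOP to date €6,661.80.
Bill 3, €406: 30% coinsurance on €406 = €121.80. Patient owes €121.80 (running OOP €6,783.60).

€121.80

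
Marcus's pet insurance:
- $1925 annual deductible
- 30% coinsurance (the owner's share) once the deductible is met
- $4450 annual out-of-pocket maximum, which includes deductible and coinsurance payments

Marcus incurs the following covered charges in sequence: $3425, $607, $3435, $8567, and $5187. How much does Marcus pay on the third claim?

Claim 1 — $3425: $1925 finishes the deductible; $1500 goes to coinsurance; coinsurance $1500 × 30% = $450. Owner pays $2375; OOP now $2375.
Claim 2 — $607: deductible met; 30% of $607 = $182.10. Owner owes $182.10 (running OOP $2557.10).
Claim 3 — $3435: 30% coinsurance on $3435 = $1030.50. Owner pays $1030.50; OOP now $3587.60.

$1030.50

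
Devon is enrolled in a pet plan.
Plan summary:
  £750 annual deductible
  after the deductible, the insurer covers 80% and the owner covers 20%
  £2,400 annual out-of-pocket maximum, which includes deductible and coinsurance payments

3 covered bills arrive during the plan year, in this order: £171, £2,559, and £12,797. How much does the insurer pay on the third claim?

#1 (£171): fully absorbed by the deductible. Owner pays £171; OOP now £171. Plan pays £171 − £171 = £0.
#2 (£2,559): £579 finishes the deductible; £1,980 goes to coinsurance; owner's 20% is £396. Owner pays £975; OOP now £1,146. Plan pays £2,559 − £975 = £1,584.
#3 (£12,797): deductible already satisfied, so owner's share is 20% × £12,797 = £2,559.40. That would push OOP to £3,705.40, over the £2,400 cap, so owner pays £2,400 − £1,146 = £1,254. Insurer: £12,797 − £1,254 = £11,543.

£11,543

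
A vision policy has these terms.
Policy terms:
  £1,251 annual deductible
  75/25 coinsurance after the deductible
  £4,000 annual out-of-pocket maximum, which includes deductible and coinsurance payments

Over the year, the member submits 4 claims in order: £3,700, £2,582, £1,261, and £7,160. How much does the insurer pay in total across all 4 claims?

Claim 1 — £3,700: £1,251 to deductible, leaving £2,449; 25% of £2,449 = £612.25. Cost to member: £1,863.25. OOP to date £1,863.25. Insurer: £3,700 − £1,863.25 = £1,836.75.
Claim 2 — £2,582: 25% coinsurance on £2,582 = £645.50. Member owes £645.50 (running OOP £2,508.75). Insurer: £2,582 − £645.50 = £1,936.50.
Claim 3 — £1,261: 25% coinsurance on £1,261 = £315.25. Member pays £315.25; OOP now £2,824. Plan pays £1,261 − £315.25 = £945.75.
Claim 4 — £7,160: deductible met; 25% of £7,160 = £1,790. Adding that to £2,824 gives £4,614, past the £4,000 cap; member pays only £4,000 − £2,824 = £1,176. Insurer: £7,160 − £1,176 = £5,984.
Insurer total: £1,836.75 + £1,936.50 + £945.75 + £5,984 = £10,703.

£10,703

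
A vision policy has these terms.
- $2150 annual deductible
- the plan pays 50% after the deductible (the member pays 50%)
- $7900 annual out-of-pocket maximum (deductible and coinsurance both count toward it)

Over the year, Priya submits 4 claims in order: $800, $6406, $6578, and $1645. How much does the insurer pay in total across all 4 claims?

Claim 1 ($800): entire amount goes to the deductible. Member pays $800; OOP now $800. Plan pays $800 − $800 = $0.
Claim 2 ($6406): $1350 finishes the deductible; $5056 goes to coinsurance; member's 50% is $2528. Cost to member: $3878. OOP to date $4678. Plan pays $6406 − $3878 = $2528.
Claim 3 ($6578): 50% coinsurance on $6578 = $3289. Adding that to $4678 gives $7967, past the $7900 cap; member pays only $7900 − $4678 = $3222. Plan pays $6578 − $3222 = $3356.
Claim 4 ($1645): deductible already satisfied, so member's share is 50% × $1645 = $822.50. Adding that to $7900 gives $8722.50, past the $7900 cap; member pays only $7900 − $7900 = $0. Insurer: $1645 − $0 = $1645.
Insurer total: $0 + $2528 + $3356 + $1645 = $7529.

$7529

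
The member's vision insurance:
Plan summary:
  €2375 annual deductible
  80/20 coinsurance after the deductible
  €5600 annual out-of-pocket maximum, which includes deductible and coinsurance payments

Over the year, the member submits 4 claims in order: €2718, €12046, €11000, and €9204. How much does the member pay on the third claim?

€747.20

Claim 1 (€2718): €2375 to deductible, leaving €343; 20% of €343 = €68.60. Member owes €2443.60 (running OOP €2443.60).
Claim 2 (€12046): deductible already satisfied, so member's share is 20% × €12046 = €2409.20. Member pays €2409.20; OOP now €4852.80.
Claim 3 (€11000): deductible already satisfied, so member's share is 20% × €11000 = €2200. That would push OOP to €7052.80, over the €5600 cap, so member pays €5600 − €4852.80 = €747.20.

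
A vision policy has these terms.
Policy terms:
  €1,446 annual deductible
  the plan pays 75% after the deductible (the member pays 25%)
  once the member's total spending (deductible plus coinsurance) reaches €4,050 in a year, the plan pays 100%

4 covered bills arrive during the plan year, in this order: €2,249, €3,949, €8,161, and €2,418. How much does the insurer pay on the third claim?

€6,745

Bill 1, €2,249: €1,446 finishes the deductible; €803 goes to coinsurance; member's 25% is €200.75. Member pays €1,646.75; OOP now €1,646.75. Insurer: €2,249 − €1,646.75 = €602.25.
Bill 2, €3,949: 25% coinsurance on €3,949 = €987.25. Member owes €987.25 (running OOP €2,634). Insurer: €3,949 − €987.25 = €2,961.75.
Bill 3, €8,161: deductible met; 25% of €8,161 = €2,040.25. OOP would hit €4,674.25 > €4,050, so the cap limits the member to €4,050 − €2,634 = €1,416. Insurer: €8,161 − €1,416 = €6,745.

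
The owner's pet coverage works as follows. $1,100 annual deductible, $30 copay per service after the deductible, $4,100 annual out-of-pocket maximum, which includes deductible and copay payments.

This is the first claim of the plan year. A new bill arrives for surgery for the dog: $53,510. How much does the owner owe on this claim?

$1,130

The full $1,100 deductible is still open; $1,100 of this bill applies to it.
That leaves $53,510 − $1,100 = $52,410 for the copay.
Copay on this service: $30.
So the owner owes $1,100 + $30 = $1,130 before any cap.
Total out-of-pocket so far would be $0 + $1,130 = $1,130, below the $4,100 cap — no reduction.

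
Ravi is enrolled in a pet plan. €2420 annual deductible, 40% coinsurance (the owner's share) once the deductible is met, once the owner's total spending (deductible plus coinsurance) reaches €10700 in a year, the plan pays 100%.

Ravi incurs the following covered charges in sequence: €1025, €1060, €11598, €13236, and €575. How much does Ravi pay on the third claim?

€4840.20

Claim 1 — €1025: entire amount goes to the deductible. Cost to owner: €1025. OOP to date €1025.
Claim 2 — €1060: all of it applies to the deductible. Owner owes €1060 (running OOP €2085).
Claim 3 — €11598: €335 finishes the deductible; €11263 goes to coinsurance; coinsurance €11263 × 40% = €4505.20. Owner pays €4840.20; OOP now €6925.20.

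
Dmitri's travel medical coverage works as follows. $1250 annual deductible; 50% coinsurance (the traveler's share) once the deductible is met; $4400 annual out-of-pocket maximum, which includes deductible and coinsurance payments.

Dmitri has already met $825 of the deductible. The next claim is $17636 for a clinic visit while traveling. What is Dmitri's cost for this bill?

$3575

$825 of the $1250 deductible is already met, leaving $425.
After the $425 deductible portion, $17636 − $425 = $17211 is subject to coinsurance.
Traveler's 50% share of $17211 is $8605.50.
Traveler responsibility before any cap: $425 + $8605.50 = $9030.50.
Adding $9030.50 to the $825 already spent would give $9855.50, which exceeds the $4400 cap; the traveler pays just $4400 − $825 = $3575.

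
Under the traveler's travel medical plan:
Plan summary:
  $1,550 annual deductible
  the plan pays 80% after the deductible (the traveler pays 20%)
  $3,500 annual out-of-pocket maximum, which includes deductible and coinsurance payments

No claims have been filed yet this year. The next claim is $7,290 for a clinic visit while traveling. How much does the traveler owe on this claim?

$2,698

Deductible not yet touched, so the first $1,550 of the bill goes to the deductible.
That leaves $7,290 − $1,550 = $5,740 for coinsurance.
Traveler's 20% share of $5,740 is $1,148.
So the traveler owes $1,550 + $1,148 = $2,698 before any cap.
Cumulative spending $0 + $2,698 = $2,698 stays under the $3,500 maximum.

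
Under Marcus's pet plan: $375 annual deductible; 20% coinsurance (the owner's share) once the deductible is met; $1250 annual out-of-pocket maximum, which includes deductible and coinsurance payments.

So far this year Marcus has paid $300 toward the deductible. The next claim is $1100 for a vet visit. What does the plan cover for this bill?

$820

Deductible still to meet: $375 − $300 = $75.
The remaining $1025 (= $1100 − $75) moves to coinsurance.
20% of $1025 = $205 falls to the owner.
So the owner owes $75 + $205 = $280 before any cap.
Year-to-date out-of-pocket becomes $300 + $280 = $580, still under the $1250 maximum, so no cap applies.
Insurer pays the balance: $1100 − $280 = $820.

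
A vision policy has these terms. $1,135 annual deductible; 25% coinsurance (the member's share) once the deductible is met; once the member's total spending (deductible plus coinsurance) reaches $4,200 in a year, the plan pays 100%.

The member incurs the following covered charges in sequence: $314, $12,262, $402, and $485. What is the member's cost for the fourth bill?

Claim 1 — $314: entire amount goes to the deductible. Cost to member: $314. OOP to date $314.
Claim 2 — $12,262: $821 finishes the deductible; $11,441 goes to coinsurance; member's 25% is $2,860.25. Member owes $3,681.25 (running OOP $3,995.25).
Claim 3 — $402: deductible already satisfied, so member's share is 25% × $402 = $100.50. Cost to member: $100.50. OOP to date $4,095.75.
Claim 4 — $485: deductible already satisfied, so member's share is 25% × $485 = $121.25. That would push OOP to $4,217, over the $4,200 cap, so member pays $4,200 − $4,095.75 = $104.25.

$104.25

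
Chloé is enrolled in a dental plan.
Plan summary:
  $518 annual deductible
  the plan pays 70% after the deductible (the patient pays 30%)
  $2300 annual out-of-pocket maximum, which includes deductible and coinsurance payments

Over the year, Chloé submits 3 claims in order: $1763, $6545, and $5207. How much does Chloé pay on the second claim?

Bill 1, $1763: $518 finishes the deductible; $1245 goes to coinsurance; 30% of $1245 = $373.50. Cost to patient: $891.50. OOP to date $891.50.
Bill 2, $6545: deductible already satisfied, so patient's share is 30% × $6545 = $1963.50. Adding that to $891.50 gives $2855, past the $2300 cap; patient pays only $2300 − $891.50 = $1408.50.

$1408.50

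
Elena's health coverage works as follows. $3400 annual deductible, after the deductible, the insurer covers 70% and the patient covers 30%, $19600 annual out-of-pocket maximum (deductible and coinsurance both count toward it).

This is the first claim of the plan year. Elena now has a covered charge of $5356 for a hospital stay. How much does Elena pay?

Deductible not yet touched, so the first $3400 of the bill goes to the deductible.
After the $3400 deductible portion, $5356 − $3400 = $1956 is subject to coinsurance.
Patient's 30% share of $1956 is $586.80.
That puts the patient's cost at $3400 + $586.80 = $3986.80 before any cap.
Cumulative spending $0 + $3986.80 = $3986.80 stays under the $19600 maximum.

$3986.80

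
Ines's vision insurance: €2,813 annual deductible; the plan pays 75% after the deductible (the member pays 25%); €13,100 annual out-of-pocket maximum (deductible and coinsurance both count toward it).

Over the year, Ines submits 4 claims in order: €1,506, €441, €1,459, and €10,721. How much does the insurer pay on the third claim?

Bill 1, €1,506: fully absorbed by the deductible. Cost to member: €1,506. OOP to date €1,506. Insurer: €1,506 − €1,506 = €0.
Bill 2, €441: entire amount goes to the deductible. Member owes €441 (running OOP €1,947). Insurer: €441 − €441 = €0.
Bill 3, €1,459: €866 to deductible, leaving €593; member's 25% is €148.25. Member pays €1,014.25; OOP now €2,961.25. Plan pays €1,459 − €1,014.25 = €444.75.

€444.75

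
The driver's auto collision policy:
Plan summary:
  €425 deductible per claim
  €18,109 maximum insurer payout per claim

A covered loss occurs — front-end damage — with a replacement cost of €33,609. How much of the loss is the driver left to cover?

After the deductible, €33,609 − €425 = €33,184 remains.
€33,184 exceeds the €18,109 limit, so the insurer pays the limit: €18,109.
The driver bears the rest of the original loss: €33,609 − €18,109 = €15,500.

€15,500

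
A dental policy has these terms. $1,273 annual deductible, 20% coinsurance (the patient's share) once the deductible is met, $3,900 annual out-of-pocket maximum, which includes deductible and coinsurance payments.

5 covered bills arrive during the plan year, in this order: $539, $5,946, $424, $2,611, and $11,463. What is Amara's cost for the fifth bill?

$977.60

Claim 1 ($539): all of it applies to the deductible. Cost to patient: $539. OOP to date $539.
Claim 2 ($5,946): $734 finishes the deductible; $5,212 goes to coinsurance; coinsurance $5,212 × 20% = $1,042.40. Patient pays $1,776.40; OOP now $2,315.40.
Claim 3 ($424): deductible already satisfied, so patient's share is 20% × $424 = $84.80. Patient pays $84.80; OOP now $2,400.20.
Claim 4 ($2,611): 20% coinsurance on $2,611 = $522.20. Patient pays $522.20; OOP now $2,922.40.
Claim 5 ($11,463): deductible already satisfied, so patient's share is 20% × $11,463 = $2,292.60. That would push OOP to $5,215, over the $3,900 cap, so patient pays $3,900 − $2,922.40 = $977.60.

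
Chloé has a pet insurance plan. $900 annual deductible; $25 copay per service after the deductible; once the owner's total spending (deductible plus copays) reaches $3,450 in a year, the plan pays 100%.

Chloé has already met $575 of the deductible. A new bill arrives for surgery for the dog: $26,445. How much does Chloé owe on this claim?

$350

$575 of the $900 deductible is already met, leaving $325.
After the $325 deductible portion, $26,445 − $325 = $26,120 is subject to the copay.
Copay on this service: $25.
So the owner owes $325 + $25 = $350 before any cap.
Total out-of-pocket so far would be $575 + $350 = $925, below the $3,450 cap — no reduction.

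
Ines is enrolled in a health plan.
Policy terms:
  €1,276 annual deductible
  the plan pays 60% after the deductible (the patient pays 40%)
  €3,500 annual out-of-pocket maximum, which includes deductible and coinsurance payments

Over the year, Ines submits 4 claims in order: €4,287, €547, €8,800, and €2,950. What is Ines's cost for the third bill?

Claim 1 — €4,287: deductible takes €1,276, €3,011 remains; patient's 40% is €1,204.40. Cost to patient: €2,480.40. OOP to date €2,480.40.
Claim 2 — €547: deductible met; 40% of €547 = €218.80. Patient owes €218.80 (running OOP €2,699.20).
Claim 3 — €8,800: 40% coinsurance on €8,800 = €3,520. Adding that to €2,699.20 gives €6,219.20, past the €3,500 cap; patient pays only €3,500 − €2,699.20 = €800.80.

€800.80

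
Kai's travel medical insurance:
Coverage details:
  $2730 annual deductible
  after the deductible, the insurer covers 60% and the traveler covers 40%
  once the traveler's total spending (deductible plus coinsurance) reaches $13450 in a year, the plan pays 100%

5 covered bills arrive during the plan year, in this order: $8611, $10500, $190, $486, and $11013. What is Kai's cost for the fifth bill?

$3897.20

Claim 1 ($8611): $2730 finishes the deductible; $5881 goes to coinsurance; traveler's 40% is $2352.40. Cost to traveler: $5082.40. OOP to date $5082.40.
Claim 2 ($10500): 40% coinsurance on $10500 = $4200. Traveler pays $4200; OOP now $9282.40.
Claim 3 ($190): 40% coinsurance on $190 = $76. Traveler pays $76; OOP now $9358.40.
Claim 4 ($486): 40% coinsurance on $486 = $194.40. Traveler owes $194.40 (running OOP $9552.80).
Claim 5 ($11013): 40% coinsurance on $11013 = $4405.20. That would push OOP to $13958, over the $13450 cap, so traveler pays $13450 − $9552.80 = $3897.20.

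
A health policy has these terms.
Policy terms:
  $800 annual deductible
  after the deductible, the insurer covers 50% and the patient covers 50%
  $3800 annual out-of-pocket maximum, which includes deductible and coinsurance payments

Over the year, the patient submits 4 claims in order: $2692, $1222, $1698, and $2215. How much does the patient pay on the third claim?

$849

#1 ($2692): $800 finishes the deductible; $1892 goes to coinsurance; coinsurance $1892 × 50% = $946. Cost to patient: $1746. OOP to date $1746.
#2 ($1222): deductible already satisfied, so patient's share is 50% × $1222 = $611. Patient owes $611 (running OOP $2357).
#3 ($1698): deductible met; 50% of $1698 = $849. Cost to patient: $849. OOP to date $3206.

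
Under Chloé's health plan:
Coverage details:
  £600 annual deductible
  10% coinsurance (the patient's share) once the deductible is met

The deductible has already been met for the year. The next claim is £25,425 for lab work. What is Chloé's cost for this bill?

£2,542.50

With the deductible met, the entire £25,425 is subject to coinsurance.
10% of £25,425 = £2,542.50 falls to the patient.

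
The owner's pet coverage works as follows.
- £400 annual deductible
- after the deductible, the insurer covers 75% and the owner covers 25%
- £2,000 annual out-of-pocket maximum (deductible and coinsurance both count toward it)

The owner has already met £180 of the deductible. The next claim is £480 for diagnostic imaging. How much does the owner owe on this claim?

£285

Deductible still to meet: £400 − £180 = £220.
After the £220 deductible portion, £480 − £220 = £260 is subject to coinsurance.
Coinsurance: £260 × 25% = £65.
That puts the owner's cost at £220 + £65 = £285 before any cap.
Year-to-date out-of-pocket becomes £180 + £285 = £465, still under the £2,000 maximum, so no cap applies.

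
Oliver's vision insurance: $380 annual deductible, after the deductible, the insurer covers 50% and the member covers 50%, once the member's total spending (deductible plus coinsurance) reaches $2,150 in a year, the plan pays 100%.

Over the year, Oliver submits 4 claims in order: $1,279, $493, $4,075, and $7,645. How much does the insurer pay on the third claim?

$3,001

Claim 1 — $1,279: $380 finishes the deductible; $899 goes to coinsurance; member's 50% is $449.50. Member owes $829.50 (running OOP $829.50). Insurer: $1,279 − $829.50 = $449.50.
Claim 2 — $493: deductible already satisfied, so member's share is 50% × $493 = $246.50. Member pays $246.50; OOP now $1,076. Insurer: $493 − $246.50 = $246.50.
Claim 3 — $4,075: deductible already satisfied, so member's share is 50% × $4,075 = $2,037.50. OOP would hit $3,113.50 > $2,150, so the cap limits the member to $2,150 − $1,076 = $1,074. Insurer: $4,075 − $1,074 = $3,001.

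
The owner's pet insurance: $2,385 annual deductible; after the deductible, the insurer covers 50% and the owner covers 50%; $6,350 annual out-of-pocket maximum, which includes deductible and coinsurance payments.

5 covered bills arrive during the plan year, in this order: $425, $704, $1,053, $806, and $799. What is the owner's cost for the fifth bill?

Claim 1 — $425: fully absorbed by the deductible. Owner owes $425 (running OOP $425).
Claim 2 — $704: all of it applies to the deductible. Owner pays $704; OOP now $1,129.
Claim 3 — $1,053: entire amount goes to the deductible. Owner pays $1,053; OOP now $2,182.
Claim 4 — $806: $203 to deductible, leaving $603; 50% of $603 = $301.50. Cost to owner: $504.50. OOP to date $2,686.50.
Claim 5 — $799: deductible already satisfied, so owner's share is 50% × $799 = $399.50. Cost to owner: $399.50. OOP to date $3,086.

$399.50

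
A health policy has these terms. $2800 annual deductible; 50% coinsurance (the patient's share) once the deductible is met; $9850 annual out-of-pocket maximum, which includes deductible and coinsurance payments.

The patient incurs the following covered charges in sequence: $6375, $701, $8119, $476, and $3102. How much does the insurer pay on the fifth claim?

Claim 1 — $6375: $2800 finishes the deductible; $3575 goes to coinsurance; 50% of $3575 = $1787.50. Patient owes $4587.50 (running OOP $4587.50). Insurer: $6375 − $4587.50 = $1787.50.
Claim 2 — $701: deductible already satisfied, so patient's share is 50% × $701 = $350.50. Patient owes $350.50 (running OOP $4938). Plan pays $701 − $350.50 = $350.50.
Claim 3 — $8119: deductible already satisfied, so patient's share is 50% × $8119 = $4059.50. Patient owes $4059.50 (running OOP $8997.50). Plan pays $8119 − $4059.50 = $4059.50.
Claim 4 — $476: deductible met; 50% of $476 = $238. Cost to patient: $238. OOP to date $9235.50. Plan pays $476 − $238 = $238.
Claim 5 — $3102: 50% coinsurance on $3102 = $1551. Adding that to $9235.50 gives $10786.50, past the $9850 cap; patient pays only $9850 − $9235.50 = $614.50. Plan pays $3102 − $614.50 = $2487.50.

$2487.50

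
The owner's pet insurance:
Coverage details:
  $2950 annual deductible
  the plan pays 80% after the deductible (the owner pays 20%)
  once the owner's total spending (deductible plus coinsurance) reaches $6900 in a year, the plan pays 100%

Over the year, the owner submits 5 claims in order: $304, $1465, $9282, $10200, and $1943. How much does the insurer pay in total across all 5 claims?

$16294

Claim 1 — $304: all of it applies to the deductible. Owner owes $304 (running OOP $304). Plan pays $304 − $304 = $0.
Claim 2 — $1465: all of it applies to the deductible. Cost to owner: $1465. OOP to date $1769. Insurer: $1465 − $1465 = $0.
Claim 3 — $9282: deductible takes $1181, $8101 remains; owner's 20% is $1620.20. Owner pays $2801.20; OOP now $4570.20. Insurer: $9282 − $2801.20 = $6480.80.
Claim 4 — $10200: deductible already satisfied, so owner's share is 20% × $10200 = $2040. Owner pays $2040; OOP now $6610.20. Plan pays $10200 − $2040 = $8160.
Claim 5 — $1943: 20% coinsurance on $1943 = $388.60. OOP would hit $6998.80 > $6900, so the cap limits the owner to $6900 − $6610.20 = $289.80. Insurer: $1943 − $289.80 = $1653.20.
Insurer total: $0 + $0 + $6480.80 + $8160 + $1653.20 = $16294.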